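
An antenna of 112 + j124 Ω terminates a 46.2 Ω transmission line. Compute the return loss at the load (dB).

Γ = (65.8 + j124)/(158.2 + j124), |Γ| = 0.698
RL = −20·log₁₀|Γ| = −20·log₁₀(0.698)

RL ≈ 3.12 dB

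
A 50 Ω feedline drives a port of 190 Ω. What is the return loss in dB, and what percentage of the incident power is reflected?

Γ = (190 − 50)/(190 + 50) = 0.583
RL = −20·log₁₀(0.583) = 4.68 dB
P_refl/P_inc = |Γ|² = 0.34

RL ≈ 4.68 dB; 34% of incident power reflected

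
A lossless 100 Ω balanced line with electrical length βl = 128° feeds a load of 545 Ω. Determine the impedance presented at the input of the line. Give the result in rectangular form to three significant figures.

tan(βl) = tan(128°) = -1.28
Z_in = Z_0·(Z_L + jZ_0·tanβl)/(Z_0 + jZ_L·tanβl)
     = 100·(545 − j128)/(100 − j698)

Z_in ≈ 29 + j74 Ω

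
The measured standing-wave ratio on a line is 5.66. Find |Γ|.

|Γ| = (S − 1)/(S + 1) = (5.66 − 1)/(5.66 + 1) = 4.66/6.66

|Γ| ≈ 0.7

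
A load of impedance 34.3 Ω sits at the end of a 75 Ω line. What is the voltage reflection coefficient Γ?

Γ = -0.372

Γ = (Z_L − Z_0)/(Z_L + Z_0) = (34.3 − 75)/(34.3 + 75) = -40.7/109.3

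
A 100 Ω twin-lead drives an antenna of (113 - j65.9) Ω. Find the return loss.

RL ≈ 10.4 dB

Γ = (13 − j65.9)/(213 − j65.9), |Γ| = 0.301
RL = −20·log₁₀|Γ| = −20·log₁₀(0.301)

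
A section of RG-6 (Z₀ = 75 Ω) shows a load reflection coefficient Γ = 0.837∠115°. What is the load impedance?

Z_L = Z_0·(1 + Γ)/(1 − Γ) = 75·(0.646 + j0.759)/(1.35 − j0.759)

Z_L ≈ 9.33 + j47.3 Ω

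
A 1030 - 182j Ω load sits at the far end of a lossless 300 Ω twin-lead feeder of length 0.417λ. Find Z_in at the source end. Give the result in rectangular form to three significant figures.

Z_in ≈ 317 + j417 Ω

βl = 2π × 0.417 = 150°
tan(βl) = tan(150°) = -0.575
Z_in = Z_0·(Z_L + jZ_0·tanβl)/(Z_0 + jZ_L·tanβl)
     = 300·(1030 − j354)/(195 − j592)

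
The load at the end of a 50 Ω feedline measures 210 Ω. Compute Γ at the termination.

Γ = (Z_L − Z_0)/(Z_L + Z_0) = (210 − 50)/(210 + 50) = 160/260

Γ = 0.615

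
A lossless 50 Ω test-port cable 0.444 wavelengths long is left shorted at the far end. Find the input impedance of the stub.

βl = 2π × 0.444 = 160°
tan(βl) = -0.367
For a shorted stub, Z_in = jZ_0·tan(βl)

Z_in ≈ −j18.4 Ω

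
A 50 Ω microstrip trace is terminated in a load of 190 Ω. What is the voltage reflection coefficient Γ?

Γ = 0.583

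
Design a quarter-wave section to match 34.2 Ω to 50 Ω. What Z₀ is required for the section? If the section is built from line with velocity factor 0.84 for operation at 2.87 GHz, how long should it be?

Z_qwt ≈ 41.4 Ω; length ≈ 2.2 cm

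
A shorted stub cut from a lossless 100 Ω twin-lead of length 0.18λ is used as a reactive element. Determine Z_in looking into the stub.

βl = 2π × 0.18 = 64.8°
tan(βl) = 2.13
For a shorted stub, Z_in = jZ_0·tan(βl)

Z_in ≈ +j213 Ω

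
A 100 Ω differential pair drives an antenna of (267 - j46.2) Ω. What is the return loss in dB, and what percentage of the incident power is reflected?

RL ≈ 6.59 dB; 21.9% of incident power reflected

Γ = (167 − j46.2)/(367 − j46.2), |Γ| = 0.468
RL = −20·log₁₀(0.468) = 6.59 dB
P_refl/P_inc = |Γ|² = 0.219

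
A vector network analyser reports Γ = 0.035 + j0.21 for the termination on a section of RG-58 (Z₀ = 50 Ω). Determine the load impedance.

Z_L = Z_0·(1 + Γ)/(1 − Γ) = 50·(1.03 + j0.21)/(0.965 − j0.21)

Z_L ≈ 48.9 + j21.5 Ω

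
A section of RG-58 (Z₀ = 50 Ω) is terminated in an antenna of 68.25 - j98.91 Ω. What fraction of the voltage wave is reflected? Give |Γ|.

|Γ| ≈ 0.652

Γ = (Z_L − Z_0)/(Z_L + Z_0) = (18.25 − j98.91)/(118.2 − j98.91)
|Γ| = 101/154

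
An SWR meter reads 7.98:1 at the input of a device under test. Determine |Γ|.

|Γ| = (S − 1)/(S + 1) = (7.98 − 1)/(7.98 + 1) = 6.98/8.98

|Γ| ≈ 0.777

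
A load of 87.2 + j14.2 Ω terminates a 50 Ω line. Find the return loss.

RL ≈ 10.8 dB

Γ = (37.2 + j14.2)/(137.2 + j14.2), |Γ| = 0.289
RL = −20·log₁₀|Γ| = −20·log₁₀(0.289)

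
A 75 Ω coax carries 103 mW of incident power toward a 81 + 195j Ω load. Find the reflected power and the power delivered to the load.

P_reflected ≈ 62.9 mW; P_delivered ≈ 40.1 mW

|Γ| = |(6 + j195)/(156 + j195)| = 0.781
|Γ|² = 0.61
P_refl = |Γ|²·P_inc = 62.9 mW, P_del = (1 − |Γ|²)·P_inc = 40.1 mW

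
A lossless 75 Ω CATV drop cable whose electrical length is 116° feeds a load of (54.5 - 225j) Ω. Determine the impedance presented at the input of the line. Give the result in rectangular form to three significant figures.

tan(βl) = tan(116°) = -2.05
Z_in = Z_0·(Z_L + jZ_0·tanβl)/(Z_0 + jZ_L·tanβl)
     = 75·(54.5 − j379)/(-386 − j112)

Z_in ≈ 9.86 + j70.7 Ω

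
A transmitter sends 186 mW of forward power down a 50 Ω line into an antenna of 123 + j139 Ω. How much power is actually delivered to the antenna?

P_delivered ≈ 92.9 mW

|Γ| = |(73 + j139)/(173 + j139)| = 0.707
|Γ|² = 0.501
P_refl = |Γ|²·P_inc = 93.1 mW, P_del = (1 − |Γ|²)·P_inc = 92.9 mW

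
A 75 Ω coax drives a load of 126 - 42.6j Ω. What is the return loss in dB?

RL ≈ 9.8 dB

Γ = (51 − j42.6)/(201 − j42.6), |Γ| = 0.323
RL = −20·log₁₀|Γ| = −20·log₁₀(0.323)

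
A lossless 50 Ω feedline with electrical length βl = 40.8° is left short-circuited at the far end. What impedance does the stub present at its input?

Z_in ≈ +j43.2 Ω

tan(βl) = 0.863
For a short-circuited stub, Z_in = jZ_0·tan(βl)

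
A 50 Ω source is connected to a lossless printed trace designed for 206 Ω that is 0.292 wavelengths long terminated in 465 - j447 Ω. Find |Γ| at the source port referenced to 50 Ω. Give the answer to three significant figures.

|Γ| ≈ 0.697

βl = 2π × 0.292 = 105°
tan(βl) = -3.7
Z_in = Z_0·(Z_L + jZ_0·tanβl)/(Z_0 + jZ_L·tanβl) = 57.3 + j104 Ω
Γ_s = (Z_in − Z_s)/(Z_in + Z_s) = (7.32 + j104)/(107 + j104), |Γ_s| = 0.697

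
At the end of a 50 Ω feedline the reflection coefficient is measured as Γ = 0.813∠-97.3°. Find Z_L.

Z_L = Z_0·(1 + Γ)/(1 − Γ) = 50·(0.897 − j0.806)/(1.1 + j0.806)

Z_L ≈ 9.08 − j43.2 Ω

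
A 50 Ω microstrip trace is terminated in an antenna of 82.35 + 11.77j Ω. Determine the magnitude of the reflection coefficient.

Γ = (Z_L − Z_0)/(Z_L + Z_0) = (32.35 + j11.77)/(132.3 + j11.77)
|Γ| = 34.4/133

|Γ| ≈ 0.259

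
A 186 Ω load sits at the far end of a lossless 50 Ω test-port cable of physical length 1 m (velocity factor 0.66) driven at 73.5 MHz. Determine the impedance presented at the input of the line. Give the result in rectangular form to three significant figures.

Z_in ≈ 24.1 + j41.5 Ω

λ = v/f = 0.66·c / 73.5 MHz = 2.69 m
βl = 2π·l/λ = 2π × 0.371 = 134°
tan(βl) = tan(134°) = -1.05
Z_in = Z_0·(Z_L + jZ_0·tanβl)/(Z_0 + jZ_L·tanβl)
     = 50·(186 − j52.4)/(50 − j195)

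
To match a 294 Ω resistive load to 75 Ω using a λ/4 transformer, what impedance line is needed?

Z_qwt ≈ 148 Ω

Z_qwt = √(Z_0·R_L) = √(75 × 294) = √22050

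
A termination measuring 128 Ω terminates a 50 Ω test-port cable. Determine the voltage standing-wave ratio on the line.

Γ = (128 − 50)/(128 + 50) = 0.438
VSWR = (1 + 0.438)/(1 − 0.438)

VSWR ≈ 2.56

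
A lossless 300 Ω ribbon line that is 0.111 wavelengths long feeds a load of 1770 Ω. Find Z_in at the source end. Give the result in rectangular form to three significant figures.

βl = 2π × 0.111 = 40°
tan(βl) = tan(40°) = 0.838
Z_in = Z_0·(Z_L + jZ_0·tanβl)/(Z_0 + jZ_L·tanβl)
     = 300·(1770 + j251)/(300 + j1480)

Z_in ≈ 118 − j334 Ω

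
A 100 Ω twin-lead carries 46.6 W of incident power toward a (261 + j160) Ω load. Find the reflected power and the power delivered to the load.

|Γ| = |(161 + j160)/(361 + j160)| = 0.575
|Γ|² = 0.33
P_refl = |Γ|²·P_inc = 15.4 W, P_del = (1 − |Γ|²)·P_inc = 31.2 W

P_reflected ≈ 15.4 W; P_delivered ≈ 31.2 W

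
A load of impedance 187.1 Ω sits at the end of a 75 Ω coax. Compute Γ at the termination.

Γ = (Z_L − Z_0)/(Z_L + Z_0) = (187.1 − 75)/(187.1 + 75) = 112.1/262.1

Γ = 0.428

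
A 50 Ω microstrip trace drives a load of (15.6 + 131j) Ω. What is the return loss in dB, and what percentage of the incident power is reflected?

Γ = (-34.4 + j131)/(65.6 + j131), |Γ| = 0.924
RL = −20·log₁₀(0.924) = 0.682 dB
P_refl/P_inc = |Γ|² = 0.855

RL ≈ 0.682 dB; 85.5% of incident power reflected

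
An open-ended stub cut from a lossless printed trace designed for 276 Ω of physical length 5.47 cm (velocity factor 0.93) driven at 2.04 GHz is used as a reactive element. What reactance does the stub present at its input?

X_in ≈ 380 Ω (inductive)

λ = v/f = 0.93·c / 2.04 GHz = 0.137 m
βl = 2π·l/λ = 2π × 0.4 = 144°
tan(βl) = -0.727
For an open-ended stub, Z_in = −jZ_0·cot(βl) = −jZ_0/tan(βl)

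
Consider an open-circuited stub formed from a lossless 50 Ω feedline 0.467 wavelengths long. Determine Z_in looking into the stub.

Z_in ≈ +j238 Ω

βl = 2π × 0.467 = 168°
tan(βl) = -0.21
For an open-circuited stub, Z_in = −jZ_0·cot(βl) = −jZ_0/tan(βl)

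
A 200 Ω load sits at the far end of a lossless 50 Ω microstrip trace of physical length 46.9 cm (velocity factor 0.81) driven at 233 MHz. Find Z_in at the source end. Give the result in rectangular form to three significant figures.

Z_in ≈ 81.7 + j90.5 Ω

λ = v/f = 0.81·c / 233 MHz = 1.04 m
βl = 2π·l/λ = 2π × 0.45 = 162°
tan(βl) = tan(162°) = -0.327
Z_in = Z_0·(Z_L + jZ_0·tanβl)/(Z_0 + jZ_L·tanβl)
     = 50·(200 − j16.4)/(50 − j65.4)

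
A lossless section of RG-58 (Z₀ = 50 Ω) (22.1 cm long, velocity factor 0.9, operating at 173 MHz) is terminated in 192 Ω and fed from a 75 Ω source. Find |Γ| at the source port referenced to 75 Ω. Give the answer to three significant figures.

λ = v/f = 0.9·c / 173 MHz = 1.56 m
βl = 2π·l/λ = 2π × 0.142 = 51°
tan(βl) = 1.23
Z_in = Z_0·(Z_L + jZ_0·tanβl)/(Z_0 + jZ_L·tanβl) = 20.7 − j36.2 Ω
Γ_s = (Z_in − Z_s)/(Z_in + Z_s) = (-54.3 − j36.2)/(95.7 − j36.2), |Γ_s| = 0.638

|Γ| ≈ 0.638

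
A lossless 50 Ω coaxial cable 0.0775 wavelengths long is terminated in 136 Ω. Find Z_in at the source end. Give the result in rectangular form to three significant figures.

Z_in ≈ 56.6 − j55.1 Ω

βl = 2π × 0.0775 = 27.9°
tan(βl) = tan(27.9°) = 0.529
Z_in = Z_0·(Z_L + jZ_0·tanβl)/(Z_0 + jZ_L·tanβl)
     = 50·(136 + j26.5)/(50 + j72)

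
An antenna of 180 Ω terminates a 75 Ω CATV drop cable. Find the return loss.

RL ≈ 7.71 dB

Γ = (180 − 75)/(180 + 75) = 0.412
RL = −20·log₁₀|Γ| = −20·log₁₀(0.412)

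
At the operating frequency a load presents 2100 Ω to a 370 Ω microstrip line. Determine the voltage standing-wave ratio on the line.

VSWR ≈ 5.68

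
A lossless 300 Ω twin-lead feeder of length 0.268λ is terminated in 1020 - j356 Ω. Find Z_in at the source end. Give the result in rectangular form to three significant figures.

βl = 2π × 0.268 = 96.5°
tan(βl) = tan(96.5°) = -8.8
Z_in = Z_0·(Z_L + jZ_0·tanβl)/(Z_0 + jZ_L·tanβl)
     = 300·(1020 − j3000)/(-2830 − j8980)

Z_in ≈ 81.3 + j59.7 Ω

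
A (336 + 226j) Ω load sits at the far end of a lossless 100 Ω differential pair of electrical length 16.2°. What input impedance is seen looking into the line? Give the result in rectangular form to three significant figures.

tan(βl) = tan(16.2°) = 0.291
Z_in = Z_0·(Z_L + jZ_0·tanβl)/(Z_0 + jZ_L·tanβl)
     = 100·(336 + j255)/(34.3 + j97.6)

Z_in ≈ 340 − j225 Ω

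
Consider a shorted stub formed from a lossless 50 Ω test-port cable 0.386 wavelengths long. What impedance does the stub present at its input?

Z_in ≈ −j43.5 Ω

βl = 2π × 0.386 = 139°
tan(βl) = -0.871
For a shorted stub, Z_in = jZ_0·tan(βl)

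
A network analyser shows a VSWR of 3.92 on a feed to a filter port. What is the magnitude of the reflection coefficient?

|Γ| ≈ 0.593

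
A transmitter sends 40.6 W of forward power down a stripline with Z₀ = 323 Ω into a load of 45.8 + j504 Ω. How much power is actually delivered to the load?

|Γ| = |(-277.2 + j504)/(368.8 + j504)| = 0.921
|Γ|² = 0.848
P_refl = |Γ|²·P_inc = 34.4 W, P_del = (1 − |Γ|²)·P_inc = 6.16 W

P_delivered ≈ 6.16 W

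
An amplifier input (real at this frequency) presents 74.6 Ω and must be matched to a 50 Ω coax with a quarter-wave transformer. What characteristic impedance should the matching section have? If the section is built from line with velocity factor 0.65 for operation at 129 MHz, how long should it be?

Z_qwt = √(Z_0·R_L) = √(50 × 74.6) = √3730
λ = 0.65·c/f = 1.51 m, so l = λ/4 = 0.378 m

Z_qwt ≈ 61.1 Ω; length ≈ 37.8 cm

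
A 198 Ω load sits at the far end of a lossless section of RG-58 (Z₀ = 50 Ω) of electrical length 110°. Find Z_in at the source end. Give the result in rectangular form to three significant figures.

Z_in ≈ 14.2 + j16.9 Ω

tan(βl) = tan(110°) = -2.75
Z_in = Z_0·(Z_L + jZ_0·tanβl)/(Z_0 + jZ_L·tanβl)
     = 50·(198 − j137)/(50 − j544)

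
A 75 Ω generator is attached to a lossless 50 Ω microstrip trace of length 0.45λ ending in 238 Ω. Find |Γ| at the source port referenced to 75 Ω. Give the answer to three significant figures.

βl = 2π × 0.45 = 162°
tan(βl) = -0.325
Z_in = Z_0·(Z_L + jZ_0·tanβl)/(Z_0 + jZ_L·tanβl) = 77.6 + j104 Ω
Γ_s = (Z_in − Z_s)/(Z_in + Z_s) = (2.57 + j104)/(153 + j104), |Γ_s| = 0.562

|Γ| ≈ 0.562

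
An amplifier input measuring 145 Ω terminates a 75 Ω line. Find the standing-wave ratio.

Γ = (145 − 75)/(145 + 75) = 0.318
VSWR = (1 + 0.318)/(1 − 0.318)

VSWR ≈ 1.93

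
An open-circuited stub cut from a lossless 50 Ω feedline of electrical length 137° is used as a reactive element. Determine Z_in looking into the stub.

tan(βl) = -0.933
For an open-circuited stub, Z_in = −jZ_0·cot(βl) = −jZ_0/tan(βl)

Z_in ≈ +j53.6 Ω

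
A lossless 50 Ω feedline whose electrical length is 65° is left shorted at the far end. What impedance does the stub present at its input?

tan(βl) = 2.14
For a shorted stub, Z_in = jZ_0·tan(βl)

Z_in ≈ +j107 Ω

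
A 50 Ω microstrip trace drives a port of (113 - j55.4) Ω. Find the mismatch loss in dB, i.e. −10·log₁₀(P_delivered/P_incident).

mismatch loss ≈ 1.18 dB

Γ = (63 − j55.4)/(163 − j55.4), |Γ| = 0.487
|Γ|² = 0.237, so P_del/P_inc = 1 − |Γ|² = 0.763
ML = −10·log₁₀(1 − |Γ|²)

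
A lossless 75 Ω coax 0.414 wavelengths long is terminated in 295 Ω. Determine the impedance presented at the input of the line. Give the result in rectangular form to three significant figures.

βl = 2π × 0.414 = 149°
tan(βl) = tan(149°) = -0.6
Z_in = Z_0·(Z_L + jZ_0·tanβl)/(Z_0 + jZ_L·tanβl)
     = 75·(295 − j45)/(75 − j177)

Z_in ≈ 61.1 + j99.1 Ω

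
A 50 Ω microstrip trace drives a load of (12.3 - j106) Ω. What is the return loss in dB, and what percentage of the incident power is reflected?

Γ = (-37.7 − j106)/(62.3 − j106), |Γ| = 0.915
RL = −20·log₁₀(0.915) = 0.771 dB
P_refl/P_inc = |Γ|² = 0.837

RL ≈ 0.771 dB; 83.7% of incident power reflected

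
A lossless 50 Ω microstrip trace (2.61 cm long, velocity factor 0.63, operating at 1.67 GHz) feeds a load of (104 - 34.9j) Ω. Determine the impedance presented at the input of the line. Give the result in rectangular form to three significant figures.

λ = v/f = 0.63·c / 1.67 GHz = 0.113 m
βl = 2π·l/λ = 2π × 0.231 = 83°
tan(βl) = tan(83°) = 8.17
Z_in = Z_0·(Z_L + jZ_0·tanβl)/(Z_0 + jZ_L·tanβl)
     = 50·(104 + j374)/(335 + j850)

Z_in ≈ 21.1 + j2.21 Ω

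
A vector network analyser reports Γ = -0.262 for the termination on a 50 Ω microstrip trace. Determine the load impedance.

Z_L ≈ 29.2 Ω

Z_L = Z_0·(1 + Γ)/(1 − Γ) = 50·(0.738)/(1.26)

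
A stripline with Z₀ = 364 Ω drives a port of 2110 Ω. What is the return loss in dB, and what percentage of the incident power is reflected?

Γ = (2110 − 364)/(2110 + 364) = 0.706
RL = −20·log₁₀(0.706) = 3.03 dB
P_refl/P_inc = |Γ|² = 0.498

RL ≈ 3.03 dB; 49.8% of incident power reflected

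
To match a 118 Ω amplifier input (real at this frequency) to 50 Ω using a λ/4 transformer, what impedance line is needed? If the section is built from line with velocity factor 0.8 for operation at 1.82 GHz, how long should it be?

Z_qwt = √(Z_0·R_L) = √(50 × 118) = √5900
λ = 0.8·c/f = 0.132 m, so l = λ/4 = 0.033 m

Z_qwt ≈ 76.8 Ω; length ≈ 3.3 cm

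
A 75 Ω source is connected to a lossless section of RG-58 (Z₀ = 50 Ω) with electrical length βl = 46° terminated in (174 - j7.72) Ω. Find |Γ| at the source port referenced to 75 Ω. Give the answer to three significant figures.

tan(βl) = 1.04
Z_in = Z_0·(Z_L + jZ_0·tanβl)/(Z_0 + jZ_L·tanβl) = 25.2 − j40.2 Ω
Γ_s = (Z_in − Z_s)/(Z_in + Z_s) = (-49.8 − j40.2)/(100 − j40.2), |Γ_s| = 0.593

|Γ| ≈ 0.593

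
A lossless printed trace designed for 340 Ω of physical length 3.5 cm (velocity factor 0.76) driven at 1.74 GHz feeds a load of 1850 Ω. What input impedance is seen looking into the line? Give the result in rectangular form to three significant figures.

Z_in ≈ 63.2 + j35.4 Ω

λ = v/f = 0.76·c / 1.74 GHz = 0.131 m
βl = 2π·l/λ = 2π × 0.267 = 96.2°
tan(βl) = tan(96.2°) = -9.27
Z_in = Z_0·(Z_L + jZ_0·tanβl)/(Z_0 + jZ_L·tanβl)
     = 340·(1850 − j3150)/(340 − j17100)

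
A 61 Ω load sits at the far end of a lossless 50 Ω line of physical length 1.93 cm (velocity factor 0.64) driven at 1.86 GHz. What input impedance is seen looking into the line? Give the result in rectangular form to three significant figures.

Z_in ≈ 43.1 − j6.14 Ω

λ = v/f = 0.64·c / 1.86 GHz = 0.103 m
βl = 2π·l/λ = 2π × 0.187 = 67.3°
tan(βl) = tan(67.3°) = 2.39
Z_in = Z_0·(Z_L + jZ_0·tanβl)/(Z_0 + jZ_L·tanβl)
     = 50·(61 + j120)/(50 + j146)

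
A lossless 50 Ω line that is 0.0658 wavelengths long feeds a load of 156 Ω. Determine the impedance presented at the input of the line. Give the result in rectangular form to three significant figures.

βl = 2π × 0.0658 = 23.7°
tan(βl) = tan(23.7°) = 0.439
Z_in = Z_0·(Z_L + jZ_0·tanβl)/(Z_0 + jZ_L·tanβl)
     = 50·(156 + j21.9)/(50 + j68.4)

Z_in ≈ 64.7 − j66.7 Ω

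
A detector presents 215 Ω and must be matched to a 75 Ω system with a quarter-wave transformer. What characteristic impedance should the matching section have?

Z_qwt ≈ 127 Ω

Z_qwt = √(Z_0·R_L) = √(75 × 215) = √16120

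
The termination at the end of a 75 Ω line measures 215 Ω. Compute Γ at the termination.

Γ = (Z_L − Z_0)/(Z_L + Z_0) = (215 − 75)/(215 + 75) = 140/290

Γ = 0.483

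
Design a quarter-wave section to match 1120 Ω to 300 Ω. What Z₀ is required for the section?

Z_qwt = √(Z_0·R_L) = √(300 × 1120) = √336000

Z_qwt ≈ 580 Ω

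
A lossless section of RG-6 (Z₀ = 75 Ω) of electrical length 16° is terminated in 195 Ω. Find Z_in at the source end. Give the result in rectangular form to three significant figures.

tan(βl) = tan(16°) = 0.287
Z_in = Z_0·(Z_L + jZ_0·tanβl)/(Z_0 + jZ_L·tanβl)
     = 75·(195 + j21.5)/(75 + j55.9)

Z_in ≈ 136 − j79.6 Ω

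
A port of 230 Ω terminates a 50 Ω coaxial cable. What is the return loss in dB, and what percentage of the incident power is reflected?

RL ≈ 3.84 dB; 41.3% of incident power reflected

Γ = (230 − 50)/(230 + 50) = 0.643
RL = −20·log₁₀(0.643) = 3.84 dB
P_refl/P_inc = |Γ|² = 0.413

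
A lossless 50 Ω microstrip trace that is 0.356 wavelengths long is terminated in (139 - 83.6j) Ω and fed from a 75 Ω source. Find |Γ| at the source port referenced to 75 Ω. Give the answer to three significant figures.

βl = 2π × 0.356 = 128°
tan(βl) = -1.27
Z_in = Z_0·(Z_L + jZ_0·tanβl)/(Z_0 + jZ_L·tanβl) = 26.4 + j47.7 Ω
Γ_s = (Z_in − Z_s)/(Z_in + Z_s) = (-48.6 + j47.7)/(101 + j47.7), |Γ_s| = 0.608

|Γ| ≈ 0.608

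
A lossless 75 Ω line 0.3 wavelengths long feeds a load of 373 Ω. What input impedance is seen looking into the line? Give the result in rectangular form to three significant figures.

βl = 2π × 0.3 = 108°
tan(βl) = tan(108°) = -3.08
Z_in = Z_0·(Z_L + jZ_0·tanβl)/(Z_0 + jZ_L·tanβl)
     = 75·(373 − j231)/(75 − j1150)

Z_in ≈ 16.6 + j23.3 Ω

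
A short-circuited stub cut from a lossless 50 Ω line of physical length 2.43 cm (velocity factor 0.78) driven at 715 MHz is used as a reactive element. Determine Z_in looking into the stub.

Z_in ≈ +j25.2 Ω

λ = v/f = 0.78·c / 715 MHz = 0.327 m
βl = 2π·l/λ = 2π × 0.0742 = 26.7°
tan(βl) = 0.504
For a short-circuited stub, Z_in = jZ_0·tan(βl)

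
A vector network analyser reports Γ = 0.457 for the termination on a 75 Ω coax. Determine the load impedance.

Z_L = Z_0·(1 + Γ)/(1 − Γ) = 75·(1.46)/(0.543)

Z_L ≈ 201 Ω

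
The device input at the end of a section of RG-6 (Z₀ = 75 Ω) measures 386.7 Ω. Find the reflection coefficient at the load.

Γ = 0.675

Γ = (Z_L − Z_0)/(Z_L + Z_0) = (386.7 − 75)/(386.7 + 75) = 311.7/461.7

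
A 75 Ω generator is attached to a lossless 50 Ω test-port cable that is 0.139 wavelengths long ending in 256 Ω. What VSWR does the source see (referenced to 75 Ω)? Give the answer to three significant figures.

VSWR ≈ 5.95

βl = 2π × 0.139 = 50°
tan(βl) = 1.19
Z_in = Z_0·(Z_L + jZ_0·tanβl)/(Z_0 + jZ_L·tanβl) = 16.2 − j39.2 Ω
Γ_s = (Z_in − Z_s)/(Z_in + Z_s) = (-58.8 − j39.2)/(91.2 − j39.2), |Γ_s| = 0.712
VSWR = (1 + |Γ_s|)/(1 − |Γ_s|)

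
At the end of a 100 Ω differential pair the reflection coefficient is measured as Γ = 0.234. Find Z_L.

Z_L = Z_0·(1 + Γ)/(1 − Γ) = 100·(1.23)/(0.766)

Z_L ≈ 161 Ω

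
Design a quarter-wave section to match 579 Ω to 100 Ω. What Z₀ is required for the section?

Z_qwt = √(Z_0·R_L) = √(100 × 579) = √57900

Z_qwt ≈ 241 Ω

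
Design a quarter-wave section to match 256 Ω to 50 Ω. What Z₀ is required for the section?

Z_qwt ≈ 113 Ω

Z_qwt = √(Z_0·R_L) = √(50 × 256) = √12800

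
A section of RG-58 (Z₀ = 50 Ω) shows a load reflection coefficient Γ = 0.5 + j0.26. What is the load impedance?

Z_L = Z_0·(1 + Γ)/(1 − Γ) = 50·(1.5 + j0.26)/(0.5 − j0.26)

Z_L ≈ 107 + j81.9 Ω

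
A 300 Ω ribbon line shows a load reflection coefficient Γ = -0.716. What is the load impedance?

Z_L ≈ 49.7 Ω

Z_L = Z_0·(1 + Γ)/(1 − Γ) = 300·(0.284)/(1.72)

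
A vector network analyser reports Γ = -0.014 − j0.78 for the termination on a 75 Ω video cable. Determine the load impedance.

Z_L ≈ 17.9 − j71.5 Ω

Z_L = Z_0·(1 + Γ)/(1 − Γ) = 75·(0.986 − j0.78)/(1.01 + j0.78)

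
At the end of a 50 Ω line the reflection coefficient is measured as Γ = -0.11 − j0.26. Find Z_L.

Z_L = Z_0·(1 + Γ)/(1 − Γ) = 50·(0.89 − j0.26)/(1.11 + j0.26)

Z_L ≈ 35.4 − j20 Ω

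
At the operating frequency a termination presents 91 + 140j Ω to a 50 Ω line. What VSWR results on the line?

VSWR ≈ 6.52

Γ = (Z_L − Z_0)/(Z_L + Z_0) = (41 + j140)/(141 + j140)
|Γ| = 146/199 = 0.734
VSWR = (1 + |Γ|)/(1 − |Γ|) = 1.73/0.266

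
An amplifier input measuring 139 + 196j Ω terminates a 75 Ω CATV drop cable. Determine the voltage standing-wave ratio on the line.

Γ = (Z_L − Z_0)/(Z_L + Z_0) = (64 + j196)/(214 + j196)
|Γ| = 206/290 = 0.711
VSWR = (1 + |Γ|)/(1 − |Γ|) = 1.71/0.289

VSWR ≈ 5.91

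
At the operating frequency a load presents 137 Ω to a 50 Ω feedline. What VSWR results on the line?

VSWR ≈ 2.74

Γ = (137 − 50)/(137 + 50) = 0.465
VSWR = (1 + 0.465)/(1 − 0.465)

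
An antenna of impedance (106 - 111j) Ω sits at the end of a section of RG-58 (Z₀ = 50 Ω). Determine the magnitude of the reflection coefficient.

|Γ| ≈ 0.649

Γ = (Z_L − Z_0)/(Z_L + Z_0) = (56 − j111)/(156 − j111)
|Γ| = 124/191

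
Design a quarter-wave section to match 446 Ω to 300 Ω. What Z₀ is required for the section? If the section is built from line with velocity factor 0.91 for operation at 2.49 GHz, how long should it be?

Z_qwt ≈ 366 Ω; length ≈ 2.74 cm

Z_qwt = √(Z_0·R_L) = √(300 × 446) = √133800
λ = 0.91·c/f = 0.11 m, so l = λ/4 = 0.0274 m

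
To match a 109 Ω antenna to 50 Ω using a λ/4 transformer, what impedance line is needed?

Z_qwt ≈ 73.8 Ω

Z_qwt = √(Z_0·R_L) = √(50 × 109) = √5450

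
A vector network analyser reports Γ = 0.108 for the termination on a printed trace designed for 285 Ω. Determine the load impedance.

Z_L = Z_0·(1 + Γ)/(1 − Γ) = 285·(1.11)/(0.892)

Z_L ≈ 354 Ω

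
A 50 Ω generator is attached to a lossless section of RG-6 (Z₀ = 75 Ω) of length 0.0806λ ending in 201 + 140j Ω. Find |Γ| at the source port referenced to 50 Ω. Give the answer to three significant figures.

βl = 2π × 0.0806 = 29°
tan(βl) = 0.555
Z_in = Z_0·(Z_L + jZ_0·tanβl)/(Z_0 + jZ_L·tanβl) = 119 − j138 Ω
Γ_s = (Z_in − Z_s)/(Z_in + Z_s) = (68.9 − j138)/(169 − j138), |Γ_s| = 0.707

|Γ| ≈ 0.707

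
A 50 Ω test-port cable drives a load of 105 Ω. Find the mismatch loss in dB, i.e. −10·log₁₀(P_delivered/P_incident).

Γ = (105 − 50)/(105 + 50) = 0.355
|Γ|² = 0.126, so P_del/P_inc = 1 − |Γ|² = 0.874
ML = −10·log₁₀(1 − |Γ|²)

mismatch loss ≈ 0.584 dB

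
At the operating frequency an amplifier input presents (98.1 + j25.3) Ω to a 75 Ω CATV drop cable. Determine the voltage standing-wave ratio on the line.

Γ = (Z_L − Z_0)/(Z_L + Z_0) = (23.1 + j25.3)/(173.1 + j25.3)
|Γ| = 34.3/175 = 0.196
VSWR = (1 + |Γ|)/(1 − |Γ|) = 1.2/0.804

VSWR ≈ 1.49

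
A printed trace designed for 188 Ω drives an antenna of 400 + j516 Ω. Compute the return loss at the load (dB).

RL ≈ 2.94 dB

Γ = (212 + j516)/(588 + j516), |Γ| = 0.713
RL = −20·log₁₀|Γ| = −20·log₁₀(0.713)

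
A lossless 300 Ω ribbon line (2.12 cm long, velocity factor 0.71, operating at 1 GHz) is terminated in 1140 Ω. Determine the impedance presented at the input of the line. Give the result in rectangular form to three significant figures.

Z_in ≈ 203 − j341 Ω

λ = v/f = 0.71·c / 1 GHz = 0.213 m
βl = 2π·l/λ = 2π × 0.0995 = 35.8°
tan(βl) = tan(35.8°) = 0.722
Z_in = Z_0·(Z_L + jZ_0·tanβl)/(Z_0 + jZ_L·tanβl)
     = 300·(1140 + j217)/(300 + j823)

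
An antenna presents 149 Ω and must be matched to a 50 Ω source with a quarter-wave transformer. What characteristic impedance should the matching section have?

Z_qwt = √(Z_0·R_L) = √(50 × 149) = √7450

Z_qwt ≈ 86.3 Ω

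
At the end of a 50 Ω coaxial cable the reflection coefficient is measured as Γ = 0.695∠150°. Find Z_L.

Z_L ≈ 9.62 + j12.9 Ω

Z_L = Z_0·(1 + Γ)/(1 − Γ) = 50·(0.398 + j0.347)/(1.6 − j0.347)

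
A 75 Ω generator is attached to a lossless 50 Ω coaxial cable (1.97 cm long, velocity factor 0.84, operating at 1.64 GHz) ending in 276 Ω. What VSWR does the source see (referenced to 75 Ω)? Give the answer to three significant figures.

λ = v/f = 0.84·c / 1.64 GHz = 0.154 m
βl = 2π·l/λ = 2π × 0.128 = 46.2°
tan(βl) = 1.04
Z_in = Z_0·(Z_L + jZ_0·tanβl)/(Z_0 + jZ_L·tanβl) = 16.9 − j45.1 Ω
Γ_s = (Z_in − Z_s)/(Z_in + Z_s) = (-58.1 − j45.1)/(91.9 − j45.1), |Γ_s| = 0.718
VSWR = (1 + |Γ_s|)/(1 − |Γ_s|)

VSWR ≈ 6.1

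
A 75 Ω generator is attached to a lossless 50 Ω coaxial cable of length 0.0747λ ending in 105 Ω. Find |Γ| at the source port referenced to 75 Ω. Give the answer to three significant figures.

|Γ| ≈ 0.298

βl = 2π × 0.0747 = 26.9°
tan(βl) = 0.507
Z_in = Z_0·(Z_L + jZ_0·tanβl)/(Z_0 + jZ_L·tanβl) = 61.9 − j40.5 Ω
Γ_s = (Z_in − Z_s)/(Z_in + Z_s) = (-13.1 − j40.5)/(137 − j40.5), |Γ_s| = 0.298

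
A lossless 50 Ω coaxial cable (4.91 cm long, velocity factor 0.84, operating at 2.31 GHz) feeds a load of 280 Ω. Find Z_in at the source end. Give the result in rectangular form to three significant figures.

Z_in ≈ 72 + j115 Ω

λ = v/f = 0.84·c / 2.31 GHz = 0.109 m
βl = 2π·l/λ = 2π × 0.45 = 162°
tan(βl) = tan(162°) = -0.324
Z_in = Z_0·(Z_L + jZ_0·tanβl)/(Z_0 + jZ_L·tanβl)
     = 50·(280 − j16.2)/(50 − j90.8)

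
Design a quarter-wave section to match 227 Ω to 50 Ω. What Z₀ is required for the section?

Z_qwt ≈ 107 Ω

Z_qwt = √(Z_0·R_L) = √(50 × 227) = √11350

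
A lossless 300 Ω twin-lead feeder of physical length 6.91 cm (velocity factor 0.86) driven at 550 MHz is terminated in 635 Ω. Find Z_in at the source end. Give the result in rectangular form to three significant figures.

Z_in ≈ 197 − j156 Ω

λ = v/f = 0.86·c / 550 MHz = 0.469 m
βl = 2π·l/λ = 2π × 0.147 = 53°
tan(βl) = tan(53°) = 1.33
Z_in = Z_0·(Z_L + jZ_0·tanβl)/(Z_0 + jZ_L·tanβl)
     = 300·(635 + j399)/(300 + j844)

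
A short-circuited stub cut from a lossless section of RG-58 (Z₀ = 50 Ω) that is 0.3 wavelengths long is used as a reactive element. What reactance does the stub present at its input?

βl = 2π × 0.3 = 108°
tan(βl) = -3.08
For a short-circuited stub, Z_in = jZ_0·tan(βl)

X_in ≈ -154 Ω (capacitive)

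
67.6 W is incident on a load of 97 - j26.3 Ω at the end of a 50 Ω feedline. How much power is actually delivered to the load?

P_delivered ≈ 58.8 W

|Γ| = |(47 − j26.3)/(147 − j26.3)| = 0.361
|Γ|² = 0.13
P_refl = |Γ|²·P_inc = 8.79 W, P_del = (1 − |Γ|²)·P_inc = 58.8 W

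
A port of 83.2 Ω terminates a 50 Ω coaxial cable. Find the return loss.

Γ = (83.2 − 50)/(83.2 + 50) = 0.249
RL = −20·log₁₀|Γ| = −20·log₁₀(0.249)

RL ≈ 12.1 dB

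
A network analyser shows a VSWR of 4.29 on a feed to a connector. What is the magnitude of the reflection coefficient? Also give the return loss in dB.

|Γ| ≈ 0.622; return loss ≈ 4.13 dB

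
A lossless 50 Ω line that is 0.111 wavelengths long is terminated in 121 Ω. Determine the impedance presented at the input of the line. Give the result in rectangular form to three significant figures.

Z_in ≈ 40.3 − j39.8 Ω

βl = 2π × 0.111 = 40°
tan(βl) = tan(40°) = 0.838
Z_in = Z_0·(Z_L + jZ_0·tanβl)/(Z_0 + jZ_L·tanβl)
     = 50·(121 + j41.9)/(50 + j101)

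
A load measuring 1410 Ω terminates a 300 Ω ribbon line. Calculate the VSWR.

VSWR ≈ 4.7

For a purely resistive load, VSWR = R_L/Z_0 or Z_0/R_L (whichever > 1) = 1410/300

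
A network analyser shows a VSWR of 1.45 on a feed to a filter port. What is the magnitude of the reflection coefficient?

|Γ| = (S − 1)/(S + 1) = (1.45 − 1)/(1.45 + 1) = 0.45/2.45

|Γ| ≈ 0.184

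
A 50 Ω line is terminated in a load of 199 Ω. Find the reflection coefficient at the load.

Γ = 0.598

Γ = (Z_L − Z_0)/(Z_L + Z_0) = (199 − 50)/(199 + 50) = 149/249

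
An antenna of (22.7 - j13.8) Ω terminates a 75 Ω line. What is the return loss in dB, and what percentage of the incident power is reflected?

RL ≈ 5.22 dB; 30.1% of incident power reflected

Γ = (-52.3 − j13.8)/(97.7 − j13.8), |Γ| = 0.548
RL = −20·log₁₀(0.548) = 5.22 dB
P_refl/P_inc = |Γ|² = 0.301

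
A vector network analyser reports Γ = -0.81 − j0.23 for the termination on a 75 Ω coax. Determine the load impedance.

Z_L ≈ 6.56 − j10.4 Ω

Z_L = Z_0·(1 + Γ)/(1 − Γ) = 75·(0.19 − j0.23)/(1.81 + j0.23)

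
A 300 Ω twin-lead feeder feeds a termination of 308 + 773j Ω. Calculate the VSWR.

Γ = (Z_L − Z_0)/(Z_L + Z_0) = (8 + j773)/(608 + j773)
|Γ| = 773/983 = 0.786
VSWR = (1 + |Γ|)/(1 − |Γ|) = 1.79/0.214

VSWR ≈ 8.35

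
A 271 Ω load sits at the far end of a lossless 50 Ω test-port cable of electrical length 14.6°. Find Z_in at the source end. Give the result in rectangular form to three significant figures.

Z_in ≈ 96.7 − j123 Ω

tan(βl) = tan(14.6°) = 0.26
Z_in = Z_0·(Z_L + jZ_0·tanβl)/(Z_0 + jZ_L·tanβl)
     = 50·(271 + j13)/(50 + j70.6)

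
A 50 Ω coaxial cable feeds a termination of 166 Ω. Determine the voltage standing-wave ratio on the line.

VSWR ≈ 3.32

For a purely resistive load, VSWR = R_L/Z_0 or Z_0/R_L (whichever > 1) = 166/50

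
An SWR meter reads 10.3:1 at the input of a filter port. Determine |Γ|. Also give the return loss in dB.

|Γ| ≈ 0.823; return loss ≈ 1.69 dB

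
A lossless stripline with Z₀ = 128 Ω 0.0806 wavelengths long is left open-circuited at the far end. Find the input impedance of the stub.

βl = 2π × 0.0806 = 29°
tan(βl) = 0.555
For an open-circuited stub, Z_in = −jZ_0·cot(βl) = −jZ_0/tan(βl)

Z_in ≈ −j231 Ω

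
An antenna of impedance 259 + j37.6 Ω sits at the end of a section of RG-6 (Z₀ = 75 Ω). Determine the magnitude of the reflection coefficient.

Γ = (Z_L − Z_0)/(Z_L + Z_0) = (184 + j37.6)/(334 + j37.6)
|Γ| = 188/336

|Γ| ≈ 0.559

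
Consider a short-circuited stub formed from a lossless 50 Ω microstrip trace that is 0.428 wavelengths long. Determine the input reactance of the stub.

βl = 2π × 0.428 = 154°
tan(βl) = -0.486
For a short-circuited stub, Z_in = jZ_0·tan(βl)

X_in ≈ -24.3 Ω (capacitive)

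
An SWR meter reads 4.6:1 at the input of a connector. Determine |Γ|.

|Γ| ≈ 0.643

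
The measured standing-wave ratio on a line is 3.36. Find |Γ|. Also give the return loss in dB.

|Γ| = (S − 1)/(S + 1) = (3.36 − 1)/(3.36 + 1) = 2.36/4.36
RL = −20·log₁₀|Γ| = −20·log₁₀(0.541)

|Γ| ≈ 0.541; return loss ≈ 5.33 dB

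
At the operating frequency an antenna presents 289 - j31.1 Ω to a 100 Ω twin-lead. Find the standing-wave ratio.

VSWR ≈ 2.93

Γ = (Z_L − Z_0)/(Z_L + Z_0) = (189 − j31.1)/(389 − j31.1)
|Γ| = 192/390 = 0.491
VSWR = (1 + |Γ|)/(1 − |Γ|) = 1.49/0.509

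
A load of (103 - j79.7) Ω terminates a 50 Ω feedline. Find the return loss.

Γ = (53 − j79.7)/(153 − j79.7), |Γ| = 0.555
RL = −20·log₁₀|Γ| = −20·log₁₀(0.555)

RL ≈ 5.12 dB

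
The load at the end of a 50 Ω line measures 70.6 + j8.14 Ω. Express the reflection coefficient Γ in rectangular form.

Γ ≈ 0.175 + j0.0557

Γ = (Z_L − Z_0)/(Z_L + Z_0) = (20.6 + j8.14)/(120.6 + j8.14)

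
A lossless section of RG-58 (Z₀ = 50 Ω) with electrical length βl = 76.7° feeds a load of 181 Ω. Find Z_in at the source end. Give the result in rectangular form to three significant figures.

tan(βl) = tan(76.7°) = 4.23
Z_in = Z_0·(Z_L + jZ_0·tanβl)/(Z_0 + jZ_L·tanβl)
     = 50·(181 + j212)/(50 + j766)

Z_in ≈ 14.5 − j10.9 Ω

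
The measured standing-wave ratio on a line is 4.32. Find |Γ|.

|Γ| ≈ 0.624

|Γ| = (S − 1)/(S + 1) = (4.32 − 1)/(4.32 + 1) = 3.32/5.32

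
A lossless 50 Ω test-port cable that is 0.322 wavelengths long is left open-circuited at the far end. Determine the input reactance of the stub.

βl = 2π × 0.322 = 116°
tan(βl) = -2.06
For an open-circuited stub, Z_in = −jZ_0·cot(βl) = −jZ_0/tan(βl)

X_in ≈ 24.3 Ω (inductive)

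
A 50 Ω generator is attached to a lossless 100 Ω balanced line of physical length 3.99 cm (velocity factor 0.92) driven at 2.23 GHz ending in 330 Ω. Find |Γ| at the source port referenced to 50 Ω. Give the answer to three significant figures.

|Γ| ≈ 0.468

λ = v/f = 0.92·c / 2.23 GHz = 0.124 m
βl = 2π·l/λ = 2π × 0.322 = 116°
tan(βl) = -2.05
Z_in = Z_0·(Z_L + jZ_0·tanβl)/(Z_0 + jZ_L·tanβl) = 36.7 + j43.5 Ω
Γ_s = (Z_in − Z_s)/(Z_in + Z_s) = (-13.3 + j43.5)/(86.7 + j43.5), |Γ_s| = 0.468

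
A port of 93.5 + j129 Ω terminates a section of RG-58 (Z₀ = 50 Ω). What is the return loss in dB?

RL ≈ 3.03 dB

Γ = (43.5 + j129)/(143.5 + j129), |Γ| = 0.706
RL = −20·log₁₀|Γ| = −20·log₁₀(0.706)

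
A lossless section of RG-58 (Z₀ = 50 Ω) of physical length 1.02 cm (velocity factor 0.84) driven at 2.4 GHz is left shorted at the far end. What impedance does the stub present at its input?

λ = v/f = 0.84·c / 2.4 GHz = 0.105 m
βl = 2π·l/λ = 2π × 0.0971 = 35°
tan(βl) = 0.699
For a shorted stub, Z_in = jZ_0·tan(βl)

Z_in ≈ +j35 Ω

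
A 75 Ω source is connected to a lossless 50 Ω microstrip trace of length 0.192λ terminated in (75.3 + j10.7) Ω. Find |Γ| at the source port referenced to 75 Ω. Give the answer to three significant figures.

|Γ| ≈ 0.355

βl = 2π × 0.192 = 69.1°
tan(βl) = 2.62
Z_in = Z_0·(Z_L + jZ_0·tanβl)/(Z_0 + jZ_L·tanβl) = 37.6 − j14.9 Ω
Γ_s = (Z_in − Z_s)/(Z_in + Z_s) = (-37.4 − j14.9)/(113 − j14.9), |Γ_s| = 0.355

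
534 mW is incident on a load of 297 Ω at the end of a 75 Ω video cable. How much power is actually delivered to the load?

Γ = (297 − 75)/(297 + 75) = 0.597
|Γ|² = 0.356
P_refl = |Γ|²·P_inc = 190 mW, P_del = (1 − |Γ|²)·P_inc = 344 mW

P_delivered ≈ 344 mW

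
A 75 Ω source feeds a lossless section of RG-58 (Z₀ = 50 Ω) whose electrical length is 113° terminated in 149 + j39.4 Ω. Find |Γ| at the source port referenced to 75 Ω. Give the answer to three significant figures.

|Γ| ≈ 0.642

tan(βl) = -2.36
Z_in = Z_0·(Z_L + jZ_0·tanβl)/(Z_0 + jZ_L·tanβl) = 17 + j14.3 Ω
Γ_s = (Z_in − Z_s)/(Z_in + Z_s) = (-58 + j14.3)/(92 + j14.3), |Γ_s| = 0.642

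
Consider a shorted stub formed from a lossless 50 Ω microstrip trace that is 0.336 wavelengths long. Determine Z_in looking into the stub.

βl = 2π × 0.336 = 121°
tan(βl) = -1.67
For a shorted stub, Z_in = jZ_0·tan(βl)

Z_in ≈ −j83.3 Ω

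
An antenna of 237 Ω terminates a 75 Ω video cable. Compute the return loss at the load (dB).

RL ≈ 5.69 dB

Γ = (237 − 75)/(237 + 75) = 0.519
RL = −20·log₁₀|Γ| = −20·log₁₀(0.519)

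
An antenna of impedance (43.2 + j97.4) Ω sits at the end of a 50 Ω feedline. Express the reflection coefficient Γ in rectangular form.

Γ ≈ 0.487 + j0.536

Γ = (Z_L − Z_0)/(Z_L + Z_0) = (-6.8 + j97.4)/(93.2 + j97.4)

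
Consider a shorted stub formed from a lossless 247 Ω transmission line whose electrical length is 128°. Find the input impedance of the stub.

tan(βl) = -1.28
For a shorted stub, Z_in = jZ_0·tan(βl)

Z_in ≈ −j316 Ω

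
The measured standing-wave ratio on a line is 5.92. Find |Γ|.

|Γ| ≈ 0.711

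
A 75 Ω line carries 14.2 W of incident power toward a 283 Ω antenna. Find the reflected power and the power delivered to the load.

P_reflected ≈ 4.79 W; P_delivered ≈ 9.41 W

Γ = (283 − 75)/(283 + 75) = 0.581
|Γ|² = 0.338
P_refl = |Γ|²·P_inc = 4.79 W, P_del = (1 − |Γ|²)·P_inc = 9.41 W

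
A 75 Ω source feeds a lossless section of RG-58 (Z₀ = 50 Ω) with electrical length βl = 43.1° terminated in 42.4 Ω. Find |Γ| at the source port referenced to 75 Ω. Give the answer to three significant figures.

|Γ| ≈ 0.221

tan(βl) = 0.936
Z_in = Z_0·(Z_L + jZ_0·tanβl)/(Z_0 + jZ_L·tanβl) = 48.8 + j8.06 Ω
Γ_s = (Z_in − Z_s)/(Z_in + Z_s) = (-26.2 + j8.06)/(124 + j8.06), |Γ_s| = 0.221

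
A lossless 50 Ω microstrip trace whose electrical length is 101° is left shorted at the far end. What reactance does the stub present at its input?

tan(βl) = -5.14
For a shorted stub, Z_in = jZ_0·tan(βl)

X_in ≈ -257 Ω (capacitive)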